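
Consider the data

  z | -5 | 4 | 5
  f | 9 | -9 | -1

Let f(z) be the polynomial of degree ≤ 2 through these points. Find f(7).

21

Evaluate each Lagrange basis at z = 7:
L_0(7) = (3)·(2)/[(-9)·(-10)] = 1/15
L_1(7) = (12)·(2)/[(9)·(-1)] = -8/3
L_2(7) = (12)·(3)/[(10)·(1)] = 18/5
Sum: 9·(1/15) + (-9)·(-8/3) + (-1)·(18/5) = 21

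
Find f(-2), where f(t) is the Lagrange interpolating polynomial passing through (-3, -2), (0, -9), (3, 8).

-7

Evaluate each Lagrange basis at t = -2:
L_0(-2) = (-2)·(-5)/[(-3)·(-6)] = 5/9
L_1(-2) = (1)·(-5)/[(3)·(-3)] = 5/9
L_2(-2) = (1)·(-2)/[(6)·(3)] = -1/9
Sum: (-2)·(5/9) + (-9)·(5/9) + 8·(-1/9) = -7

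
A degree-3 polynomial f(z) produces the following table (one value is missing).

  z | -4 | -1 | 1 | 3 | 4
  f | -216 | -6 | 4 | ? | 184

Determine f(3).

78

The 4 known values determine f uniquely (degree ≤ 3).
L_0(3) = (4)·(2)·(-1)/[(-3)·(-5)·(-8)] = 1/15
L_1(3) = (7)·(2)·(-1)/[(3)·(-2)·(-5)] = -7/15
L_2(3) = (7)·(4)·(-1)/[(5)·(2)·(-3)] = 14/15
L_3(3) = (7)·(4)·(2)/[(8)·(5)·(3)] = 7/15
Sum: (-216)·(1/15) + (-6)·(-7/15) + 4·(14/15) + 184·(7/15) = 78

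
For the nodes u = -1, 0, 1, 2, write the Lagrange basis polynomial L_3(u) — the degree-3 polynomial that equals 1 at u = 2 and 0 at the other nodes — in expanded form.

L_3(u) = (1/6)u^3 - (1/6)u

L_3(u) = (u + 1)u(u - 1) / [(3)·(2)·(1)]
       = (u^3 - u) / (6)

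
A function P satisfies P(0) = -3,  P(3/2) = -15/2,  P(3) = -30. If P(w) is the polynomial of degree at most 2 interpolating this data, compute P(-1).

-10

L_0(-1) = (-5/2)·(-4)/[(-3/2)·(-3)] = 20/9
L_1(-1) = (-1)·(-4)/[(3/2)·(-3/2)] = -16/9
L_2(-1) = (-1)·(-5/2)/[(3)·(3/2)] = 5/9
Sum: (-3)·(20/9) + (-15/2)·(-16/9) + (-30)·(5/9) = -10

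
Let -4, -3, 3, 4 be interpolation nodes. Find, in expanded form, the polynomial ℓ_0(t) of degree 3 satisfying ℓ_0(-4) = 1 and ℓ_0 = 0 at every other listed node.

ℓ_0(t) = (t + 3)(t - 3)(t - 4) / [(-1)·(-7)·(-8)]
       = (t^3 - 4t^2 - 9t + 36) / (-56)

ℓ_0(t) = -(1/56)t^3 + (1/14)t^2 + (9/56)t - 9/14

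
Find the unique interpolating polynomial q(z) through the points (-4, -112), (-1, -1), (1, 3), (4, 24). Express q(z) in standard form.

Newton's divided differences:
q[-4,-1] = (-1 - (-112)) / (-1 - (-4)) = 37
q[-1,1] = (3 - (-1)) / (1 - (-1)) = 2
q[1,4] = (24 - 3) / (4 - 1) = 7
q[-4,-1,1] = (2 - 37) / (1 - (-4)) = -7
q[-1,1,4] = (7 - 2) / (4 - (-1)) = 1
q[-4,-1,1,4] = (1 - (-7)) / (4 - (-4)) = 1
q(z) = -112 + 37·(z + 4) + (-7)·(z + 4)(z + 1) + 1·(z + 4)(z + 1)(z - 1)
Expanding: q(z) = z^3 - 3z^2 + z + 4

q(z) = z^3 - 3z^2 + z + 4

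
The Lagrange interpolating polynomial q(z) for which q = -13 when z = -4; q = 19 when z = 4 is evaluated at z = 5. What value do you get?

23

Evaluate each Lagrange basis at z = 5:
L_0(5) = (1)/[(-8)] = -1/8
L_1(5) = (9)/[(8)] = 9/8
Sum: (-13)·(-1/8) + 19·(9/8) = 23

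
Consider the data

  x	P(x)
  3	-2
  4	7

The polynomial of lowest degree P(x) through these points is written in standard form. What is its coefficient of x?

9

Build the Lagrange basis polynomials:
L_0(x) = (x - 4) / [-1] = -x + 4
L_1(x) = (x - 3) / [1] = x - 3
P(x) = (-2)·L_0 + 7·L_1
Only the coefficient of x is needed; take it from each L_i and combine:
(-2)·(-1) + 7·(1) = 9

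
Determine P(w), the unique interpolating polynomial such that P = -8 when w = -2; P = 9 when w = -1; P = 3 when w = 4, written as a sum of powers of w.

P(w) = -(91/30)w^2 + (79/10)w + 299/15

Newton's divided differences:
P[-2,-1] = (9 - (-8)) / (-1 - (-2)) = 17
P[-1,4] = (3 - 9) / (4 - (-1)) = -6/5
P[-2,-1,4] = (-6/5 - 17) / (4 - (-2)) = -91/30
P(w) = -8 + 17·(w + 2) + (-91/30)·(w + 2)(w + 1)
Expanding: P(w) = -(91/30)w^2 + (79/10)w + 299/15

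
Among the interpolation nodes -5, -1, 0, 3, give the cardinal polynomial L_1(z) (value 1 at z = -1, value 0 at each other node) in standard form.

L_1(z) = (z + 5)z(z - 3) / [(4)·(-1)·(-4)]
       = (z^3 + 2z^2 - 15z) / (16)

L_1(z) = (1/16)z^3 + (1/8)z^2 - (15/16)z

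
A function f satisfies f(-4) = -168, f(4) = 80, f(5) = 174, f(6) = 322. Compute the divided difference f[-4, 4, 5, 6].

2

f[-4,4] = (80 - (-168)) / (4 - (-4)) = 31
f[4,5] = (174 - 80) / (5 - 4) = 94
f[5,6] = (322 - 174) / (6 - 5) = 148
f[-4,4,5] = (94 - 31) / (5 - (-4)) = 7
f[4,5,6] = (148 - 94) / (6 - 4) = 27
f[-4,4,5,6] = (27 - 7) / (6 - (-4)) = 2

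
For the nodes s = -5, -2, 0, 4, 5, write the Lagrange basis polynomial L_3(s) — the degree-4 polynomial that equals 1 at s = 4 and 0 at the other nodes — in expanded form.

L_3(s) = -(1/216)s^4 - (1/108)s^3 + (25/216)s^2 + (25/108)s

L_3(s) = (s + 5)(s + 2)s(s - 5) / [(9)·(6)·(4)·(-1)]
       = (s^4 + 2s^3 - 25s^2 - 50s) / (-216)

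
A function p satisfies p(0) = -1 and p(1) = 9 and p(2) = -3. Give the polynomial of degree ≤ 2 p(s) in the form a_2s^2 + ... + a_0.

Newton's divided differences:
p[0,1] = (9 - (-1)) / (1 - 0) = 10
p[1,2] = (-3 - 9) / (2 - 1) = -12
p[0,1,2] = (-12 - 10) / (2 - 0) = -11
p(s) = -1 + 10·s + (-11)·s(s - 1)
Expanding: p(s) = -11s^2 + 21s - 1

p(s) = -11s^2 + 21s - 1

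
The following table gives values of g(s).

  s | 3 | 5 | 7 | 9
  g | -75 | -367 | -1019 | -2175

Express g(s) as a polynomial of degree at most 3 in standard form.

Build the Lagrange basis polynomials:
L_0(s) = (s - 5)(s - 7)(s - 9) / [-48] = -(1/48)s^3 + (7/16)s^2 - (143/48)s + 105/16
L_1(s) = (s - 3)(s - 7)(s - 9) / [16] = (1/16)s^3 - (19/16)s^2 + (111/16)s - 189/16
L_2(s) = (s - 3)(s - 5)(s - 9) / [-16] = -(1/16)s^3 + (17/16)s^2 - (87/16)s + 135/16
L_3(s) = (s - 3)(s - 5)(s - 7) / [48] = (1/48)s^3 - (5/16)s^2 + (71/48)s - 35/16
g(s) = (-75)·L_0 + (-367)·L_1 + (-1019)·L_2 + (-2175)·L_3
  (-75)·L_0(s) = (25/16)s^3 - (525/16)s^2 + (3575/16)s - 7875/16
  (-367)·L_1(s) = -(367/16)s^3 + (6973/16)s^2 - (40737/16)s + 69363/16
  (-1019)·L_2(s) = (1019/16)s^3 - (17323/16)s^2 + (88653/16)s - 137565/16
  (-2175)·L_3(s) = -(725/16)s^3 + (10875/16)s^2 - (51475/16)s + 76125/16
Adding term by term: -3s^3 + s + 3

g(s) = -3s^3 + s + 3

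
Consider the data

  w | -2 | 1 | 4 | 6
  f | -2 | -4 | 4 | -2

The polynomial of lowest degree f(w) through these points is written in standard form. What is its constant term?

Build the Lagrange basis polynomials:
L_0(w) = (w - 1)(w - 4)(w - 6) / [-144] = -(1/144)w^3 + (11/144)w^2 - (17/72)w + 1/6
L_1(w) = (w + 2)(w - 4)(w - 6) / [45] = (1/45)w^3 - (8/45)w^2 + (4/45)w + 16/15
L_2(w) = (w + 2)(w - 1)(w - 6) / [-36] = -(1/36)w^3 + (5/36)w^2 + (2/9)w - 1/3
L_3(w) = (w + 2)(w - 1)(w - 4) / [80] = (1/80)w^3 - (3/80)w^2 - (3/40)w + 1/10
f(w) = (-2)·L_0 + (-4)·L_1 + 4·L_2 + (-2)·L_3
Only the constant term is needed; take it from each L_i and combine:
(-2)·(1/6) + (-4)·(16/15) + 4·(-1/3) + (-2)·(1/10) = -92/15

-92/15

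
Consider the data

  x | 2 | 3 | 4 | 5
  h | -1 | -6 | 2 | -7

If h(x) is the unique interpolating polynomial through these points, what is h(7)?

-196

L_0(7) = (4)·(3)·(2)/[(-1)·(-2)·(-3)] = -4
L_1(7) = (5)·(3)·(2)/[(1)·(-1)·(-2)] = 15
L_2(7) = (5)·(4)·(2)/[(2)·(1)·(-1)] = -20
L_3(7) = (5)·(4)·(3)/[(3)·(2)·(1)] = 10
Sum: (-1)·(-4) + (-6)·(15) + 2·(-20) + (-7)·(10) = -196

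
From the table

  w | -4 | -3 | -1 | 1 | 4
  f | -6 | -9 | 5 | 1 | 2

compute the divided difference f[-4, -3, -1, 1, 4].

79/420

f[-4,-3] = (-9 - (-6)) / (-3 - (-4)) = -3
f[-3,-1] = (5 - (-9)) / (-1 - (-3)) = 7
f[-1,1] = (1 - 5) / (1 - (-1)) = -2
f[1,4] = (2 - 1) / (4 - 1) = 1/3
f[-4,-3,-1] = (7 - (-3)) / (-1 - (-4)) = 10/3
f[-3,-1,1] = (-2 - 7) / (1 - (-3)) = -9/4
f[-1,1,4] = (1/3 - (-2)) / (4 - (-1)) = 7/15
f[-4,-3,-1,1] = (-9/4 - 10/3) / (1 - (-4)) = -67/60
f[-3,-1,1,4] = (7/15 - (-9/4)) / (4 - (-3)) = 163/420
f[-4,-3,-1,1,4] = (163/420 - (-67/60)) / (4 - (-4)) = 79/420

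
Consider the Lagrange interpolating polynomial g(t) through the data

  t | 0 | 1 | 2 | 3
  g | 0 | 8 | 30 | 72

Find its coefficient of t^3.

L_0(t) = (t - 1)(t - 2)(t - 3) / [-6] = -(1/6)t^3 + t^2 - (11/6)t + 1
L_1(t) = t(t - 2)(t - 3) / [2] = (1/2)t^3 - (5/2)t^2 + 3t
L_2(t) = t(t - 1)(t - 3) / [-2] = -(1/2)t^3 + 2t^2 - (3/2)t
L_3(t) = t(t - 1)(t - 2) / [6] = (1/6)t^3 - (1/2)t^2 + (1/3)t
g(t) = 0·L_0 + 8·L_1 + 30·L_2 + 72·L_3
Only the coefficient of t^3 is needed; take it from each L_i and combine:
0·(-1/6) + 8·(1/2) + 30·(-1/2) + 72·(1/6) = 1

1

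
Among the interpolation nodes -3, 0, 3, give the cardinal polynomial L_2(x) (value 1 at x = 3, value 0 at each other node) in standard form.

L_2(x) = (x + 3)x / [(6)·(3)]
       = (x^2 + 3x) / (18)

L_2(x) = (1/18)x^2 + (1/6)x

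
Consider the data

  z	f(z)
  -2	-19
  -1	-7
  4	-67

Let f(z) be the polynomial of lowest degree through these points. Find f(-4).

-67

Evaluate each Lagrange basis at z = -4:
L_0(-4) = (-3)·(-8)/[(-1)·(-6)] = 4
L_1(-4) = (-2)·(-8)/[(1)·(-5)] = -16/5
L_2(-4) = (-2)·(-3)/[(6)·(5)] = 1/5
Sum: (-19)·(4) + (-7)·(-16/5) + (-67)·(1/5) = -67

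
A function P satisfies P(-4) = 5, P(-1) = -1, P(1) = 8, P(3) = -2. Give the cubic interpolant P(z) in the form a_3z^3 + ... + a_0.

P(z) = -(21/40)z^3 - (4/5)z^2 + (201/40)z + 43/10

Build the Lagrange basis polynomials:
L_0(z) = (z + 1)(z - 1)(z - 3) / [-105] = -(1/105)z^3 + (1/35)z^2 + (1/105)z - 1/35
L_1(z) = (z + 4)(z - 1)(z - 3) / [24] = (1/24)z^3 - (13/24)z + 1/2
L_2(z) = (z + 4)(z + 1)(z - 3) / [-20] = -(1/20)z^3 - (1/10)z^2 + (11/20)z + 3/5
L_3(z) = (z + 4)(z + 1)(z - 1) / [56] = (1/56)z^3 + (1/14)z^2 - (1/56)z - 1/14
P(z) = 5·L_0 + (-1)·L_1 + 8·L_2 + (-2)·L_3
  5·L_0(z) = -(1/21)z^3 + (1/7)z^2 + (1/21)z - 1/7
  (-1)·L_1(z) = -(1/24)z^3 + (13/24)z - 1/2
  8·L_2(z) = -(2/5)z^3 - (4/5)z^2 + (22/5)z + 24/5
  (-2)·L_3(z) = -(1/28)z^3 - (1/7)z^2 + (1/28)z + 1/7
Adding term by term: -(21/40)z^3 - (4/5)z^2 + (201/40)z + 43/10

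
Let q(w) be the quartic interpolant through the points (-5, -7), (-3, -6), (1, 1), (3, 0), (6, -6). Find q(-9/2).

-3807/512

L_0(-9/2) = (-3/2)·(-11/2)·(-15/2)·(-21/2)/[(-2)·(-6)·(-8)·(-11)] = 315/512
L_1(-9/2) = (1/2)·(-11/2)·(-15/2)·(-21/2)/[(2)·(-4)·(-6)·(-9)] = 385/768
L_2(-9/2) = (1/2)·(-3/2)·(-15/2)·(-21/2)/[(6)·(4)·(-2)·(-5)] = -63/256
L_3(-9/2) = (1/2)·(-3/2)·(-11/2)·(-21/2)/[(8)·(6)·(2)·(-3)] = 77/512
L_4(-9/2) = (1/2)·(-3/2)·(-11/2)·(-15/2)/[(11)·(9)·(5)·(3)] = -1/48
Sum: (-7)·(315/512) + (-6)·(385/768) + 1·(-63/256) + 0 + (-6)·(-1/48) = -3807/512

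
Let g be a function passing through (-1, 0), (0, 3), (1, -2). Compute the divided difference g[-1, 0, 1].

-4

g[-1,0] = (3 - 0) / (0 - (-1)) = 3
g[0,1] = (-2 - 3) / (1 - 0) = -5
g[-1,0,1] = (-5 - 3) / (1 - (-1)) = -4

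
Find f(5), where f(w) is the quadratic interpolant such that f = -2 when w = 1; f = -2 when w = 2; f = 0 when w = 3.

10

Evaluate each Lagrange basis at w = 5:
L_0(5) = (3)·(2)/[(-1)·(-2)] = 3
L_1(5) = (4)·(2)/[(1)·(-1)] = -8
L_2(5) = (4)·(3)/[(2)·(1)] = 6
Sum: (-2)·(3) + (-2)·(-8) + 0 = 10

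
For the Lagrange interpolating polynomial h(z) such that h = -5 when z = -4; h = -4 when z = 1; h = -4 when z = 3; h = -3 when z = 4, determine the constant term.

-124/35

L_0(z) = (z - 1)(z - 3)(z - 4) / [-280] = -(1/280)z^3 + (1/35)z^2 - (19/280)z + 3/70
L_1(z) = (z + 4)(z - 3)(z - 4) / [30] = (1/30)z^3 - (1/10)z^2 - (8/15)z + 8/5
L_2(z) = (z + 4)(z - 1)(z - 4) / [-14] = -(1/14)z^3 + (1/14)z^2 + (8/7)z - 8/7
L_3(z) = (z + 4)(z - 1)(z - 3) / [24] = (1/24)z^3 - (13/24)z + 1/2
h(z) = (-5)·L_0 + (-4)·L_1 + (-4)·L_2 + (-3)·L_3
Only the constant term is needed; take it from each L_i and combine:
(-5)·(3/70) + (-4)·(8/5) + (-4)·(-8/7) + (-3)·(1/2) = -124/35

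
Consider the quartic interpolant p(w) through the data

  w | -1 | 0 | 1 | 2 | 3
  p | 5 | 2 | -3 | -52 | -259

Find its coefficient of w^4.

The leading coefficient equals the top divided difference p[-1,0,1,2,3].
p[-1,0] = (2 - 5) / (0 - (-1)) = -3
p[0,1] = (-3 - 2) / (1 - 0) = -5
p[1,2] = (-52 - (-3)) / (2 - 1) = -49
p[2,3] = (-259 - (-52)) / (3 - 2) = -207
p[-1,0,1] = (-5 - (-3)) / (1 - (-1)) = -1
p[0,1,2] = (-49 - (-5)) / (2 - 0) = -22
p[1,2,3] = (-207 - (-49)) / (3 - 1) = -79
p[-1,0,1,2] = (-22 - (-1)) / (2 - (-1)) = -7
p[0,1,2,3] = (-79 - (-22)) / (3 - 0) = -19
p[-1,0,1,2,3] = (-19 - (-7)) / (3 - (-1)) = -3

-3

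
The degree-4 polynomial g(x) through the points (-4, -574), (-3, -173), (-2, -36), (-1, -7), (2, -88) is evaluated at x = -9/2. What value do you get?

-15071/16

Evaluate each Lagrange basis at x = -9/2:
L_0(-9/2) = (-3/2)·(-5/2)·(-7/2)·(-13/2)/[(-1)·(-2)·(-3)·(-6)] = 455/192
L_1(-9/2) = (-1/2)·(-5/2)·(-7/2)·(-13/2)/[(1)·(-1)·(-2)·(-5)] = -91/32
L_2(-9/2) = (-1/2)·(-3/2)·(-7/2)·(-13/2)/[(2)·(1)·(-1)·(-4)] = 273/128
L_3(-9/2) = (-1/2)·(-3/2)·(-5/2)·(-13/2)/[(3)·(2)·(1)·(-3)] = -65/96
L_4(-9/2) = (-1/2)·(-3/2)·(-5/2)·(-7/2)/[(6)·(5)·(4)·(3)] = 7/384
Sum: (-574)·(455/192) + (-173)·(-91/32) + (-36)·(273/128) + (-7)·(-65/96) + (-88)·(7/384) = -15071/16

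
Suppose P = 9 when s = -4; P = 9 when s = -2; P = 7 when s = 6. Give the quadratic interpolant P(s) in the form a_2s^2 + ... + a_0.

P(s) = -(1/40)s^2 - (3/20)s + 44/5

Build the Lagrange basis polynomials:
L_0(s) = (s + 2)(s - 6) / [20] = (1/20)s^2 - (1/5)s - 3/5
L_1(s) = (s + 4)(s - 6) / [-16] = -(1/16)s^2 + (1/8)s + 3/2
L_2(s) = (s + 4)(s + 2) / [80] = (1/80)s^2 + (3/40)s + 1/10
P(s) = 9·L_0 + 9·L_1 + 7·L_2
  9·L_0(s) = (9/20)s^2 - (9/5)s - 27/5
  9·L_1(s) = -(9/16)s^2 + (9/8)s + 27/2
  7·L_2(s) = (7/80)s^2 + (21/40)s + 7/10
Adding term by term: -(1/40)s^2 - (3/20)s + 44/5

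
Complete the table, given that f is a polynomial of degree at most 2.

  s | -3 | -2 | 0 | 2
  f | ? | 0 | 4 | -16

-11

The 3 known values determine f uniquely (degree ≤ 2).
L_0(-3) = (-3)·(-5)/[(-2)·(-4)] = 15/8
L_1(-3) = (-1)·(-5)/[(2)·(-2)] = -5/4
L_2(-3) = (-1)·(-3)/[(4)·(2)] = 3/8
Sum: 0 + 4·(-5/4) + (-16)·(3/8) = -11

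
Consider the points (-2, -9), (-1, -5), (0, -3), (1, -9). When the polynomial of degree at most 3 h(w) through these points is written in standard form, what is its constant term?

Build the Lagrange basis polynomials:
L_0(w) = (w + 1)w(w - 1) / [-6] = -(1/6)w^3 + (1/6)w
L_1(w) = (w + 2)w(w - 1) / [2] = (1/2)w^3 + (1/2)w^2 - w
L_2(w) = (w + 2)(w + 1)(w - 1) / [-2] = -(1/2)w^3 - w^2 + (1/2)w + 1
L_3(w) = (w + 2)(w + 1)w / [6] = (1/6)w^3 + (1/2)w^2 + (1/3)w
h(w) = (-9)·L_0 + (-5)·L_1 + (-3)·L_2 + (-9)·L_3
Only the constant term is needed; take it from each L_i and combine:
(-9)·(0) + (-5)·(0) + (-3)·(1) + (-9)·(0) = -3

-3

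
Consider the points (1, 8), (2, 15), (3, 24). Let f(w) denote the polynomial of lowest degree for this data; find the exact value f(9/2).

Using Newton's divided-difference form:
f[1,2] = (15 - 8) / (2 - 1) = 7
f[2,3] = (24 - 15) / (3 - 2) = 9
f[1,2,3] = (9 - 7) / (3 - 1) = 1
f(9/2) = 8 + 7·(7/2) + 1·(7/2)·(5/2) = 165/4

165/4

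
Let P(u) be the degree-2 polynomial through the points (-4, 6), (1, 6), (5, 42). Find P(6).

56

Using Newton's divided-difference form:
P[-4,1] = (6 - 6) / (1 - (-4)) = 0
P[1,5] = (42 - 6) / (5 - 1) = 9
P[-4,1,5] = (9 - 0) / (5 - (-4)) = 1
P(6) = 6 + 0·(10) + 1·(10)·(5) = 56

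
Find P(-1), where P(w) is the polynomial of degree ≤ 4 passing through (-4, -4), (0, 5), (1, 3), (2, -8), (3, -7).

-312/35

L_0(-1) = (-1)·(-2)·(-3)·(-4)/[(-4)·(-5)·(-6)·(-7)] = 1/35
L_1(-1) = (3)·(-2)·(-3)·(-4)/[(4)·(-1)·(-2)·(-3)] = 3
L_2(-1) = (3)·(-1)·(-3)·(-4)/[(5)·(1)·(-1)·(-2)] = -18/5
L_3(-1) = (3)·(-1)·(-2)·(-4)/[(6)·(2)·(1)·(-1)] = 2
L_4(-1) = (3)·(-1)·(-2)·(-3)/[(7)·(3)·(2)·(1)] = -3/7
Sum: (-4)·(1/35) + 5·(3) + 3·(-18/5) + (-8)·(2) + (-7)·(-3/7) = -312/35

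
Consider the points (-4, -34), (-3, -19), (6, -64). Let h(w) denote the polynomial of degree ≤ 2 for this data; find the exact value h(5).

-43

Evaluate each Lagrange basis at w = 5:
L_0(5) = (8)·(-1)/[(-1)·(-10)] = -4/5
L_1(5) = (9)·(-1)/[(1)·(-9)] = 1
L_2(5) = (9)·(8)/[(10)·(9)] = 4/5
Sum: (-34)·(-4/5) + (-19)·(1) + (-64)·(4/5) = -43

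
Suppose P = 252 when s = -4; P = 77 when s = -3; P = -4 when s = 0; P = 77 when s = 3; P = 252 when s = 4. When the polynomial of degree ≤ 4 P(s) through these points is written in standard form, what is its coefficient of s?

Build the Lagrange basis polynomials:
L_0(s) = (s + 3)s(s - 3)(s - 4) / [224] = (1/224)s^4 - (1/56)s^3 - (9/224)s^2 + (9/56)s
L_1(s) = (s + 4)s(s - 3)(s - 4) / [-126] = -(1/126)s^4 + (1/42)s^3 + (8/63)s^2 - (8/21)s
L_2(s) = (s + 4)(s + 3)(s - 3)(s - 4) / [144] = (1/144)s^4 - (25/144)s^2 + 1
L_3(s) = (s + 4)(s + 3)s(s - 4) / [-126] = -(1/126)s^4 - (1/42)s^3 + (8/63)s^2 + (8/21)s
L_4(s) = (s + 4)(s + 3)s(s - 3) / [224] = (1/224)s^4 + (1/56)s^3 - (9/224)s^2 - (9/56)s
P(s) = 252·L_0 + 77·L_1 + (-4)·L_2 + 77·L_3 + 252·L_4
Only the coefficient of s is needed; take it from each L_i and combine:
252·(9/56) + 77·(-8/21) + (-4)·(0) + 77·(8/21) + 252·(-9/56) = 0

0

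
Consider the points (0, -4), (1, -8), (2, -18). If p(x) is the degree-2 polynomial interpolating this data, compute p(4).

Evaluate each Lagrange basis at x = 4:
L_0(4) = (3)·(2)/[(-1)·(-2)] = 3
L_1(4) = (4)·(2)/[(1)·(-1)] = -8
L_2(4) = (4)·(3)/[(2)·(1)] = 6
Sum: (-4)·(3) + (-8)·(-8) + (-18)·(6) = -56

-56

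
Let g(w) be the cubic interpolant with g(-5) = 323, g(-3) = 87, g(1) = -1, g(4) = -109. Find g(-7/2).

509/4

L_0(-7/2) = (-1/2)·(-9/2)·(-15/2)/[(-2)·(-6)·(-9)] = 5/32
L_1(-7/2) = (3/2)·(-9/2)·(-15/2)/[(2)·(-4)·(-7)] = 405/448
L_2(-7/2) = (3/2)·(-1/2)·(-15/2)/[(6)·(4)·(-3)] = -5/64
L_3(-7/2) = (3/2)·(-1/2)·(-9/2)/[(9)·(7)·(3)] = 1/56
Sum: 323·(5/32) + 87·(405/448) + (-1)·(-5/64) + (-109)·(1/56) = 509/4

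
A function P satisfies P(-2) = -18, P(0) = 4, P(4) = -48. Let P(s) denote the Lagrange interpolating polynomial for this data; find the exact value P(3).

-23

Evaluate each Lagrange basis at s = 3:
L_0(3) = (3)·(-1)/[(-2)·(-6)] = -1/4
L_1(3) = (5)·(-1)/[(2)·(-4)] = 5/8
L_2(3) = (5)·(3)/[(6)·(4)] = 5/8
Sum: (-18)·(-1/4) + 4·(5/8) + (-48)·(5/8) = -23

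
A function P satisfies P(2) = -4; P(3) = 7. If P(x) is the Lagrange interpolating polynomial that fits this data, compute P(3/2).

Evaluate each Lagrange basis at x = 3/2:
L_0(3/2) = (-3/2)/[(-1)] = 3/2
L_1(3/2) = (-1/2)/[(1)] = -1/2
Sum: (-4)·(3/2) + 7·(-1/2) = -19/2

-19/2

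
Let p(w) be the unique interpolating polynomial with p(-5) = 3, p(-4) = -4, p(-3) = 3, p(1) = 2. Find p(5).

Evaluate each Lagrange basis at w = 5:
L_0(5) = (9)·(8)·(4)/[(-1)·(-2)·(-6)] = -24
L_1(5) = (10)·(8)·(4)/[(1)·(-1)·(-5)] = 64
L_2(5) = (10)·(9)·(4)/[(2)·(1)·(-4)] = -45
L_3(5) = (10)·(9)·(8)/[(6)·(5)·(4)] = 6
Sum: 3·(-24) + (-4)·(64) + 3·(-45) + 2·(6) = -451

-451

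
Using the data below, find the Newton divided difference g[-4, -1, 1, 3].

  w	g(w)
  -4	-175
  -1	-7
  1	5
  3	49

g[-4,-1] = (-7 - (-175)) / (-1 - (-4)) = 56
g[-1,1] = (5 - (-7)) / (1 - (-1)) = 6
g[1,3] = (49 - 5) / (3 - 1) = 22
g[-4,-1,1] = (6 - 56) / (1 - (-4)) = -10
g[-1,1,3] = (22 - 6) / (3 - (-1)) = 4
g[-4,-1,1,3] = (4 - (-10)) / (3 - (-4)) = 2

2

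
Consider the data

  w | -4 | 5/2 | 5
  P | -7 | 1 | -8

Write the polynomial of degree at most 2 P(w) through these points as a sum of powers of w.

P(w) = -(314/585)w^2 + (83/195)w + 385/117

Build the Lagrange basis polynomials:
L_0(w) = (w - 5/2)(w - 5) / [117/2] = (2/117)w^2 - (5/39)w + 25/117
L_1(w) = (w + 4)(w - 5) / [-65/4] = -(4/65)w^2 + (4/65)w + 16/13
L_2(w) = (w + 4)(w - 5/2) / [45/2] = (2/45)w^2 + (1/15)w - 4/9
P(w) = (-7)·L_0 + 1·L_1 + (-8)·L_2
  (-7)·L_0(w) = -(14/117)w^2 + (35/39)w - 175/117
  1·L_1(w) = -(4/65)w^2 + (4/65)w + 16/13
  (-8)·L_2(w) = -(16/45)w^2 - (8/15)w + 32/9
Adding term by term: -(314/585)w^2 + (83/195)w + 385/117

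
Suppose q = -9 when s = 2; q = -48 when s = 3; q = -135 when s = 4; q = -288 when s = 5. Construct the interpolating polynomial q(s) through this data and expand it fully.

q(s) = -3s^3 + 3s^2 + 3s - 3

L_0(s) = (s - 3)(s - 4)(s - 5) / [-6] = -(1/6)s^3 + 2s^2 - (47/6)s + 10
L_1(s) = (s - 2)(s - 4)(s - 5) / [2] = (1/2)s^3 - (11/2)s^2 + 19s - 20
L_2(s) = (s - 2)(s - 3)(s - 5) / [-2] = -(1/2)s^3 + 5s^2 - (31/2)s + 15
L_3(s) = (s - 2)(s - 3)(s - 4) / [6] = (1/6)s^3 - (3/2)s^2 + (13/3)s - 4
q(s) = (-9)·L_0 + (-48)·L_1 + (-135)·L_2 + (-288)·L_3
  (-9)·L_0(s) = (3/2)s^3 - 18s^2 + (141/2)s - 90
  (-48)·L_1(s) = -24s^3 + 264s^2 - 912s + 960
  (-135)·L_2(s) = (135/2)s^3 - 675s^2 + (4185/2)s - 2025
  (-288)·L_3(s) = -48s^3 + 432s^2 - 1248s + 1152
Adding term by term: -3s^3 + 3s^2 + 3s - 3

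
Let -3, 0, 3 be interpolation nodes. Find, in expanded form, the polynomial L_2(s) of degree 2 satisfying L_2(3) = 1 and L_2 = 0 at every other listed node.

L_2(s) = (s + 3)s / [(6)·(3)]
       = (s^2 + 3s) / (18)

L_2(s) = (1/18)s^2 + (1/6)s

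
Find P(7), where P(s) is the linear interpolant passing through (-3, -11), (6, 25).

Evaluate each Lagrange basis at s = 7:
L_0(7) = (1)/[(-9)] = -1/9
L_1(7) = (10)/[(9)] = 10/9
Sum: (-11)·(-1/9) + 25·(10/9) = 29

29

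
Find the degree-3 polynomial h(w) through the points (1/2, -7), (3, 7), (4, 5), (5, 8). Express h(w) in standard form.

L_0(w) = (w - 3)(w - 4)(w - 5) / [-315/8] = -(8/315)w^3 + (32/105)w^2 - (376/315)w + 32/21
L_1(w) = (w - 1/2)(w - 4)(w - 5) / [5] = (1/5)w^3 - (19/10)w^2 + (49/10)w - 2
L_2(w) = (w - 1/2)(w - 3)(w - 5) / [-7/2] = -(2/7)w^3 + (17/7)w^2 - (38/7)w + 15/7
L_3(w) = (w - 1/2)(w - 3)(w - 4) / [9] = (1/9)w^3 - (5/6)w^2 + (31/18)w - 2/3
h(w) = (-7)·L_0 + 7·L_1 + 5·L_2 + 8·L_3
  (-7)·L_0(w) = (8/45)w^3 - (32/15)w^2 + (376/45)w - 32/3
  7·L_1(w) = (7/5)w^3 - (133/10)w^2 + (343/10)w - 14
  5·L_2(w) = -(10/7)w^3 + (85/7)w^2 - (190/7)w + 75/7
  8·L_3(w) = (8/9)w^3 - (20/3)w^2 + (124/9)w - 16/3
Adding term by term: (109/105)w^3 - (697/70)w^2 + (6151/210)w - 135/7

h(w) = (109/105)w^3 - (697/70)w^2 + (6151/210)w - 135/7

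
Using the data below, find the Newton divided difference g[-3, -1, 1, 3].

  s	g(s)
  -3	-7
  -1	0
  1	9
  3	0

-5/12

g[-3,-1] = (0 - (-7)) / (-1 - (-3)) = 7/2
g[-1,1] = (9 - 0) / (1 - (-1)) = 9/2
g[1,3] = (0 - 9) / (3 - 1) = -9/2
g[-3,-1,1] = (9/2 - 7/2) / (1 - (-3)) = 1/4
g[-1,1,3] = (-9/2 - 9/2) / (3 - (-1)) = -9/4
g[-3,-1,1,3] = (-9/4 - 1/4) / (3 - (-3)) = -5/12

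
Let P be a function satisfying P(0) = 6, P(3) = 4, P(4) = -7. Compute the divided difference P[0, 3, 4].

P[0,3] = (4 - 6) / (3 - 0) = -2/3
P[3,4] = (-7 - 4) / (4 - 3) = -11
P[0,3,4] = (-11 - (-2/3)) / (4 - 0) = -31/12

-31/12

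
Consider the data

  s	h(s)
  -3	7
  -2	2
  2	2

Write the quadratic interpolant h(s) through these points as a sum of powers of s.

h(s) = s^2 - 2

Build the Lagrange basis polynomials:
L_0(s) = (s + 2)(s - 2) / [5] = (1/5)s^2 - 4/5
L_1(s) = (s + 3)(s - 2) / [-4] = -(1/4)s^2 - (1/4)s + 3/2
L_2(s) = (s + 3)(s + 2) / [20] = (1/20)s^2 + (1/4)s + 3/10
h(s) = 7·L_0 + 2·L_1 + 2·L_2
  7·L_0(s) = (7/5)s^2 - 28/5
  2·L_1(s) = -(1/2)s^2 - (1/2)s + 3
  2·L_2(s) = (1/10)s^2 + (1/2)s + 3/5
Adding term by term: s^2 - 2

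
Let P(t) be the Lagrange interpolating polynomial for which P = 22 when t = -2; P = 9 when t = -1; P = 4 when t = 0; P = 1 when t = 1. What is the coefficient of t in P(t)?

Build the Lagrange basis polynomials:
L_0(t) = (t + 1)t(t - 1) / [-6] = -(1/6)t^3 + (1/6)t
L_1(t) = (t + 2)t(t - 1) / [2] = (1/2)t^3 + (1/2)t^2 - t
L_2(t) = (t + 2)(t + 1)(t - 1) / [-2] = -(1/2)t^3 - t^2 + (1/2)t + 1
L_3(t) = (t + 2)(t + 1)t / [6] = (1/6)t^3 + (1/2)t^2 + (1/3)t
P(t) = 22·L_0 + 9·L_1 + 4·L_2 + 1·L_3
Only the coefficient of t is needed; take it from each L_i and combine:
22·(1/6) + 9·(-1) + 4·(1/2) + 1·(1/3) = -3

-3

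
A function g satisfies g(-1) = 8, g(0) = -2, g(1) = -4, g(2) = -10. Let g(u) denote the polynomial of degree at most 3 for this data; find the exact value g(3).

Using Newton's divided-difference form:
g[-1,0] = (-2 - 8) / (0 - (-1)) = -10
g[0,1] = (-4 - (-2)) / (1 - 0) = -2
g[1,2] = (-10 - (-4)) / (2 - 1) = -6
g[-1,0,1] = (-2 - (-10)) / (1 - (-1)) = 4
g[0,1,2] = (-6 - (-2)) / (2 - 0) = -2
g[-1,0,1,2] = (-2 - 4) / (2 - (-1)) = -2
g(3) = 8 + (-10)·(4) + 4·(4)·(3) + (-2)·(4)·(3)·(2) = -32

-32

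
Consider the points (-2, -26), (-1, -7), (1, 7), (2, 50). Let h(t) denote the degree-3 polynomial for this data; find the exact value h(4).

328

Evaluate each Lagrange basis at t = 4:
L_0(4) = (5)·(3)·(2)/[(-1)·(-3)·(-4)] = -5/2
L_1(4) = (6)·(3)·(2)/[(1)·(-2)·(-3)] = 6
L_2(4) = (6)·(5)·(2)/[(3)·(2)·(-1)] = -10
L_3(4) = (6)·(5)·(3)/[(4)·(3)·(1)] = 15/2
Sum: (-26)·(-5/2) + (-7)·(6) + 7·(-10) + 50·(15/2) = 328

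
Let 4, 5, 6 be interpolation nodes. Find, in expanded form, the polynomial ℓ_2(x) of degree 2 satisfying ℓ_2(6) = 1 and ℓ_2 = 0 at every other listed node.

ℓ_2(x) = (1/2)x^2 - (9/2)x + 10

ℓ_2(x) = (x - 4)(x - 5) / [(2)·(1)]
       = (x^2 - 9x + 20) / (2)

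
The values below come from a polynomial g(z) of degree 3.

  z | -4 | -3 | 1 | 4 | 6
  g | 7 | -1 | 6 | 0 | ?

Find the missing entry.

-1045/28

The 4 known values determine g uniquely (degree ≤ 3).
L_0(6) = (9)·(5)·(2)/[(-1)·(-5)·(-8)] = -9/4
L_1(6) = (10)·(5)·(2)/[(1)·(-4)·(-7)] = 25/7
L_2(6) = (10)·(9)·(2)/[(5)·(4)·(-3)] = -3
L_3(6) = (10)·(9)·(5)/[(8)·(7)·(3)] = 75/28
Sum: 7·(-9/4) + (-1)·(25/7) + 6·(-3) + 0 = -1045/28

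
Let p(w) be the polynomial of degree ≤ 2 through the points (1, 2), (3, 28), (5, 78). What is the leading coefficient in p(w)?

3

Build the Lagrange basis polynomials:
L_0(w) = (w - 3)(w - 5) / [8] = (1/8)w^2 - w + 15/8
L_1(w) = (w - 1)(w - 5) / [-4] = -(1/4)w^2 + (3/2)w - 5/4
L_2(w) = (w - 1)(w - 3) / [8] = (1/8)w^2 - (1/2)w + 3/8
p(w) = 2·L_0 + 28·L_1 + 78·L_2
Only the coefficient of w^2 is needed; take it from each L_i and combine:
2·(1/8) + 28·(-1/4) + 78·(1/8) = 3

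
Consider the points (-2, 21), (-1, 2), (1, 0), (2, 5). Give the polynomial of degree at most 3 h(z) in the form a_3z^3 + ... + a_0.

h(z) = -z^3 + 4z^2 - 3

L_0(z) = (z + 1)(z - 1)(z - 2) / [-12] = -(1/12)z^3 + (1/6)z^2 + (1/12)z - 1/6
L_1(z) = (z + 2)(z - 1)(z - 2) / [6] = (1/6)z^3 - (1/6)z^2 - (2/3)z + 2/3
L_2(z) = (z + 2)(z + 1)(z - 2) / [-6] = -(1/6)z^3 - (1/6)z^2 + (2/3)z + 2/3
L_3(z) = (z + 2)(z + 1)(z - 1) / [12] = (1/12)z^3 + (1/6)z^2 - (1/12)z - 1/6
h(z) = 21·L_0 + 2·L_1 + 0·L_2 + 5·L_3
  21·L_0(z) = -(7/4)z^3 + (7/2)z^2 + (7/4)z - 7/2
  2·L_1(z) = (1/3)z^3 - (1/3)z^2 - (4/3)z + 4/3
  0·L_2(z) = 0
  5·L_3(z) = (5/12)z^3 + (5/6)z^2 - (5/12)z - 5/6
Adding term by term: -z^3 + 4z^2 - 3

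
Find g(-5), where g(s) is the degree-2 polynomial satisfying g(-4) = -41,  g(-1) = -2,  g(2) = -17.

Evaluate each Lagrange basis at s = -5:
L_0(-5) = (-4)·(-7)/[(-3)·(-6)] = 14/9
L_1(-5) = (-1)·(-7)/[(3)·(-3)] = -7/9
L_2(-5) = (-1)·(-4)/[(6)·(3)] = 2/9
Sum: (-41)·(14/9) + (-2)·(-7/9) + (-17)·(2/9) = -66

-66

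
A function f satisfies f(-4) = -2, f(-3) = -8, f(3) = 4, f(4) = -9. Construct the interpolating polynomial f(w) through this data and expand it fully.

Newton's divided differences:
f[-4,-3] = (-8 - (-2)) / (-3 - (-4)) = -6
f[-3,3] = (4 - (-8)) / (3 - (-3)) = 2
f[3,4] = (-9 - 4) / (4 - 3) = -13
f[-4,-3,3] = (2 - (-6)) / (3 - (-4)) = 8/7
f[-3,3,4] = (-13 - 2) / (4 - (-3)) = -15/7
f[-4,-3,3,4] = (-15/7 - 8/7) / (4 - (-4)) = -23/56
f(w) = -2 + (-6)·(w + 4) + (8/7)·(w + 4)(w + 3) + (-23/56)·(w + 4)(w + 3)(w - 3)
Expanding: f(w) = -(23/56)w^3 - (1/2)w^2 + (319/56)w + 5/2

f(w) = -(23/56)w^3 - (1/2)w^2 + (319/56)w + 5/2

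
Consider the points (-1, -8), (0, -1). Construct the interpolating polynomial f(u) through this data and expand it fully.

f(u) = 7u - 1

L_0(u) = u / [-1] = -u
L_1(u) = (u + 1) / [1] = u + 1
f(u) = (-8)·L_0 + (-1)·L_1
  (-8)·L_0(u) = 8u
  (-1)·L_1(u) = -u - 1
Adding term by term: 7u - 1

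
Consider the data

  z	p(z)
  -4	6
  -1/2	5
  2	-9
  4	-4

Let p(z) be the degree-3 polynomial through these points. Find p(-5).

Using Newton's divided-difference form:
p[-4,-1/2] = (5 - 6) / (-1/2 - (-4)) = -2/7
p[-1/2,2] = (-9 - 5) / (2 - (-1/2)) = -28/5
p[2,4] = (-4 - (-9)) / (4 - 2) = 5/2
p[-4,-1/2,2] = (-28/5 - (-2/7)) / (2 - (-4)) = -31/35
p[-1/2,2,4] = (5/2 - (-28/5)) / (4 - (-1/2)) = 9/5
p[-4,-1/2,2,4] = (9/5 - (-31/35)) / (4 - (-4)) = 47/140
p(-5) = 6 + (-2/7)·(-1) + (-31/35)·(-1)·(-9/2) + (47/140)·(-1)·(-9/2)·(-7) = -331/40

-331/40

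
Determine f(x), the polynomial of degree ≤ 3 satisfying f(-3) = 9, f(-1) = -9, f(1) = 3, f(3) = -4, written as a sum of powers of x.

Build the Lagrange basis polynomials:
L_0(x) = (x + 1)(x - 1)(x - 3) / [-48] = -(1/48)x^3 + (1/16)x^2 + (1/48)x - 1/16
L_1(x) = (x + 3)(x - 1)(x - 3) / [16] = (1/16)x^3 - (1/16)x^2 - (9/16)x + 9/16
L_2(x) = (x + 3)(x + 1)(x - 3) / [-16] = -(1/16)x^3 - (1/16)x^2 + (9/16)x + 9/16
L_3(x) = (x + 3)(x + 1)(x - 1) / [48] = (1/48)x^3 + (1/16)x^2 - (1/48)x - 1/16
f(x) = 9·L_0 + (-9)·L_1 + 3·L_2 + (-4)·L_3
  9·L_0(x) = -(3/16)x^3 + (9/16)x^2 + (3/16)x - 9/16
  (-9)·L_1(x) = -(9/16)x^3 + (9/16)x^2 + (81/16)x - 81/16
  3·L_2(x) = -(3/16)x^3 - (3/16)x^2 + (27/16)x + 27/16
  (-4)·L_3(x) = -(1/12)x^3 - (1/4)x^2 + (1/12)x + 1/4
Adding term by term: -(49/48)x^3 + (11/16)x^2 + (337/48)x - 59/16

f(x) = -(49/48)x^3 + (11/16)x^2 + (337/48)x - 59/16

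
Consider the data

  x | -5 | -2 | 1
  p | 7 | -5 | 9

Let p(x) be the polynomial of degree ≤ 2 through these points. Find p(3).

L_0(3) = (5)·(2)/[(-3)·(-6)] = 5/9
L_1(3) = (8)·(2)/[(3)·(-3)] = -16/9
L_2(3) = (8)·(5)/[(6)·(3)] = 20/9
Sum: 7·(5/9) + (-5)·(-16/9) + 9·(20/9) = 295/9

295/9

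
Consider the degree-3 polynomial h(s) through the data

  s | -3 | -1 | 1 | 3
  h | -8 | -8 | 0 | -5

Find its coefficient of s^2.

Build the Lagrange basis polynomials:
L_0(s) = (s + 1)(s - 1)(s - 3) / [-48] = -(1/48)s^3 + (1/16)s^2 + (1/48)s - 1/16
L_1(s) = (s + 3)(s - 1)(s - 3) / [16] = (1/16)s^3 - (1/16)s^2 - (9/16)s + 9/16
L_2(s) = (s + 3)(s + 1)(s - 3) / [-16] = -(1/16)s^3 - (1/16)s^2 + (9/16)s + 9/16
L_3(s) = (s + 3)(s + 1)(s - 1) / [48] = (1/48)s^3 + (1/16)s^2 - (1/48)s - 1/16
h(s) = (-8)·L_0 + (-8)·L_1 + 0·L_2 + (-5)·L_3
Only the coefficient of s^2 is needed; take it from each L_i and combine:
(-8)·(1/16) + (-8)·(-1/16) + 0·(-1/16) + (-5)·(1/16) = -5/16

-5/16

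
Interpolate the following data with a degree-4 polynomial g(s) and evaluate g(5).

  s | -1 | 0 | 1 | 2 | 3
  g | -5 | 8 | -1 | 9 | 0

-622

L_0(5) = (5)·(4)·(3)·(2)/[(-1)·(-2)·(-3)·(-4)] = 5
L_1(5) = (6)·(4)·(3)·(2)/[(1)·(-1)·(-2)·(-3)] = -24
L_2(5) = (6)·(5)·(3)·(2)/[(2)·(1)·(-1)·(-2)] = 45
L_3(5) = (6)·(5)·(4)·(2)/[(3)·(2)·(1)·(-1)] = -40
L_4(5) = (6)·(5)·(4)·(3)/[(4)·(3)·(2)·(1)] = 15
Sum: (-5)·(5) + 8·(-24) + (-1)·(45) + 9·(-40) + 0 = -622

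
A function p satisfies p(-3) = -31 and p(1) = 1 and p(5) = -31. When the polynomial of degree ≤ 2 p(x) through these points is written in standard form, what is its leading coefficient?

-2

Build the Lagrange basis polynomials:
L_0(x) = (x - 1)(x - 5) / [32] = (1/32)x^2 - (3/16)x + 5/32
L_1(x) = (x + 3)(x - 5) / [-16] = -(1/16)x^2 + (1/8)x + 15/16
L_2(x) = (x + 3)(x - 1) / [32] = (1/32)x^2 + (1/16)x - 3/32
p(x) = (-31)·L_0 + 1·L_1 + (-31)·L_2
Only the coefficient of x^2 is needed; take it from each L_i and combine:
(-31)·(1/32) + 1·(-1/16) + (-31)·(1/32) = -2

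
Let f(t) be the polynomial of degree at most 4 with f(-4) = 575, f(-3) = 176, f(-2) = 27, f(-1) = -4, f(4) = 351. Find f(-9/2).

7381/8

L_0(-9/2) = (-3/2)·(-5/2)·(-7/2)·(-17/2)/[(-1)·(-2)·(-3)·(-8)] = 595/256
L_1(-9/2) = (-1/2)·(-5/2)·(-7/2)·(-17/2)/[(1)·(-1)·(-2)·(-7)] = -85/32
L_2(-9/2) = (-1/2)·(-3/2)·(-7/2)·(-17/2)/[(2)·(1)·(-1)·(-6)] = 119/64
L_3(-9/2) = (-1/2)·(-3/2)·(-5/2)·(-17/2)/[(3)·(2)·(1)·(-5)] = -17/32
L_4(-9/2) = (-1/2)·(-3/2)·(-5/2)·(-7/2)/[(8)·(7)·(6)·(5)] = 1/256
Sum: 575·(595/256) + 176·(-85/32) + 27·(119/64) + (-4)·(-17/32) + 351·(1/256) = 7381/8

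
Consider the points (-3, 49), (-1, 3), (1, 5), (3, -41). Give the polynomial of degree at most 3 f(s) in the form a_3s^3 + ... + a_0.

Newton's divided differences:
f[-3,-1] = (3 - 49) / (-1 - (-3)) = -23
f[-1,1] = (5 - 3) / (1 - (-1)) = 1
f[1,3] = (-41 - 5) / (3 - 1) = -23
f[-3,-1,1] = (1 - (-23)) / (1 - (-3)) = 6
f[-1,1,3] = (-23 - 1) / (3 - (-1)) = -6
f[-3,-1,1,3] = (-6 - 6) / (3 - (-3)) = -2
f(s) = 49 + (-23)·(s + 3) + 6·(s + 3)(s + 1) + (-2)·(s + 3)(s + 1)(s - 1)
Expanding: f(s) = -2s^3 + 3s + 4

f(s) = -2s^3 + 3s + 4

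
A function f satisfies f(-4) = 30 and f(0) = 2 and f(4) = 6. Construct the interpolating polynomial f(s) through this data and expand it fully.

L_0(s) = s(s - 4) / [32] = (1/32)s^2 - (1/8)s
L_1(s) = (s + 4)(s - 4) / [-16] = -(1/16)s^2 + 1
L_2(s) = (s + 4)s / [32] = (1/32)s^2 + (1/8)s
f(s) = 30·L_0 + 2·L_1 + 6·L_2
  30·L_0(s) = (15/16)s^2 - (15/4)s
  2·L_1(s) = -(1/8)s^2 + 2
  6·L_2(s) = (3/16)s^2 + (3/4)s
Adding term by term: s^2 - 3s + 2

f(s) = s^2 - 3s + 2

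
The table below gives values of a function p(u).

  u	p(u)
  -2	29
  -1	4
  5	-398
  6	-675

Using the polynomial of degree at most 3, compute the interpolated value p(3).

-96

Using Newton's divided-difference form:
p[-2,-1] = (4 - 29) / (-1 - (-2)) = -25
p[-1,5] = (-398 - 4) / (5 - (-1)) = -67
p[5,6] = (-675 - (-398)) / (6 - 5) = -277
p[-2,-1,5] = (-67 - (-25)) / (5 - (-2)) = -6
p[-1,5,6] = (-277 - (-67)) / (6 - (-1)) = -30
p[-2,-1,5,6] = (-30 - (-6)) / (6 - (-2)) = -3
p(3) = 29 + (-25)·(5) + (-6)·(5)·(4) + (-3)·(5)·(4)·(-2) = -96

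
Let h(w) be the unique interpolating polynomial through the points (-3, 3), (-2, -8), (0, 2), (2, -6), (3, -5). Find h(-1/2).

9/64

Using Newton's divided-difference form:
h[-3,-2] = (-8 - 3) / (-2 - (-3)) = -11
h[-2,0] = (2 - (-8)) / (0 - (-2)) = 5
h[0,2] = (-6 - 2) / (2 - 0) = -4
h[2,3] = (-5 - (-6)) / (3 - 2) = 1
h[-3,-2,0] = (5 - (-11)) / (0 - (-3)) = 16/3
h[-2,0,2] = (-4 - 5) / (2 - (-2)) = -9/4
h[0,2,3] = (1 - (-4)) / (3 - 0) = 5/3
h[-3,-2,0,2] = (-9/4 - 16/3) / (2 - (-3)) = -91/60
h[-2,0,2,3] = (5/3 - (-9/4)) / (3 - (-2)) = 47/60
h[-3,-2,0,2,3] = (47/60 - (-91/60)) / (3 - (-3)) = 23/60
h(-1/2) = 3 + (-11)·(5/2) + (16/3)·(5/2)·(3/2) + (-91/60)·(5/2)·(3/2)·(-1/2) + (23/60)·(5/2)·(3/2)·(-1/2)·(-5/2) = 9/64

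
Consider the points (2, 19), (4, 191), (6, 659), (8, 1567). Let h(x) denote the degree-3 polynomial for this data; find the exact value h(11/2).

4051/8

Evaluate each Lagrange basis at x = 11/2:
L_0(11/2) = (3/2)·(-1/2)·(-5/2)/[(-2)·(-4)·(-6)] = -5/128
L_1(11/2) = (7/2)·(-1/2)·(-5/2)/[(2)·(-2)·(-4)] = 35/128
L_2(11/2) = (7/2)·(3/2)·(-5/2)/[(4)·(2)·(-2)] = 105/128
L_3(11/2) = (7/2)·(3/2)·(-1/2)/[(6)·(4)·(2)] = -7/128
Sum: 19·(-5/128) + 191·(35/128) + 659·(105/128) + 1567·(-7/128) = 4051/8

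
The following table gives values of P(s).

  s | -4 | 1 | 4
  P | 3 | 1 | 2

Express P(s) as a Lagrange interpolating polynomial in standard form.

Build the Lagrange basis polynomials:
L_0(s) = (s - 1)(s - 4) / [40] = (1/40)s^2 - (1/8)s + 1/10
L_1(s) = (s + 4)(s - 4) / [-15] = -(1/15)s^2 + 16/15
L_2(s) = (s + 4)(s - 1) / [24] = (1/24)s^2 + (1/8)s - 1/6
P(s) = 3·L_0 + 1·L_1 + 2·L_2
  3·L_0(s) = (3/40)s^2 - (3/8)s + 3/10
  1·L_1(s) = -(1/15)s^2 + 16/15
  2·L_2(s) = (1/12)s^2 + (1/4)s - 1/3
Adding term by term: (11/120)s^2 - (1/8)s + 31/30

P(s) = (11/120)s^2 - (1/8)s + 31/30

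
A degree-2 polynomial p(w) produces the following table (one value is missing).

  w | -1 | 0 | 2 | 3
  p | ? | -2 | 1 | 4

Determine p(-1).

The 3 known values determine p uniquely (degree ≤ 2).
L_0(-1) = (-3)·(-4)/[(-2)·(-3)] = 2
L_1(-1) = (-1)·(-4)/[(2)·(-1)] = -2
L_2(-1) = (-1)·(-3)/[(3)·(1)] = 1
Sum: (-2)·(2) + 1·(-2) + 4·(1) = -2

-2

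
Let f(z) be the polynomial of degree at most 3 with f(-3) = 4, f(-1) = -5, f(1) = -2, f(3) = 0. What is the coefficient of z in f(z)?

85/48

Build the Lagrange basis polynomials:
L_0(z) = (z + 1)(z - 1)(z - 3) / [-48] = -(1/48)z^3 + (1/16)z^2 + (1/48)z - 1/16
L_1(z) = (z + 3)(z - 1)(z - 3) / [16] = (1/16)z^3 - (1/16)z^2 - (9/16)z + 9/16
L_2(z) = (z + 3)(z + 1)(z - 3) / [-16] = -(1/16)z^3 - (1/16)z^2 + (9/16)z + 9/16
L_3(z) = (z + 3)(z + 1)(z - 1) / [48] = (1/48)z^3 + (1/16)z^2 - (1/48)z - 1/16
f(z) = 4·L_0 + (-5)·L_1 + (-2)·L_2 + 0·L_3
Only the coefficient of z is needed; take it from each L_i and combine:
4·(1/48) + (-5)·(-9/16) + (-2)·(9/16) + 0·(-1/48) = 85/48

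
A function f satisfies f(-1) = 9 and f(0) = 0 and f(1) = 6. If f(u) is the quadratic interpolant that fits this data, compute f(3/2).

117/8

Evaluate each Lagrange basis at u = 3/2:
L_0(3/2) = (3/2)·(1/2)/[(-1)·(-2)] = 3/8
L_1(3/2) = (5/2)·(1/2)/[(1)·(-1)] = -5/4
L_2(3/2) = (5/2)·(3/2)/[(2)·(1)] = 15/8
Sum: 9·(3/8) + 0 + 6·(15/8) = 117/8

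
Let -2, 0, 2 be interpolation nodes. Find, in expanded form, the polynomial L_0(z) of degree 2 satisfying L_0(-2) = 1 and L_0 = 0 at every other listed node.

L_0(z) = (1/8)z^2 - (1/4)z

L_0(z) = z(z - 2) / [(-2)·(-4)]
       = (z^2 - 2z) / (8)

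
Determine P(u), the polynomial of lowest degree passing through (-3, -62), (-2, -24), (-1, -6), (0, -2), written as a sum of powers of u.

Build the Lagrange basis polynomials:
L_0(u) = (u + 2)(u + 1)u / [-6] = -(1/6)u^3 - (1/2)u^2 - (1/3)u
L_1(u) = (u + 3)(u + 1)u / [2] = (1/2)u^3 + 2u^2 + (3/2)u
L_2(u) = (u + 3)(u + 2)u / [-2] = -(1/2)u^3 - (5/2)u^2 - 3u
L_3(u) = (u + 3)(u + 2)(u + 1) / [6] = (1/6)u^3 + u^2 + (11/6)u + 1
P(u) = (-62)·L_0 + (-24)·L_1 + (-6)·L_2 + (-2)·L_3
  (-62)·L_0(u) = (31/3)u^3 + 31u^2 + (62/3)u
  (-24)·L_1(u) = -12u^3 - 48u^2 - 36u
  (-6)·L_2(u) = 3u^3 + 15u^2 + 18u
  (-2)·L_3(u) = -(1/3)u^3 - 2u^2 - (11/3)u - 2
Adding term by term: u^3 - 4u^2 - u - 2

P(u) = u^3 - 4u^2 - u - 2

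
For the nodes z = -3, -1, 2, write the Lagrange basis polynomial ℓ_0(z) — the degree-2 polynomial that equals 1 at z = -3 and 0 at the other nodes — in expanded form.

ℓ_0(z) = (1/10)z^2 - (1/10)z - 1/5

ℓ_0(z) = (z + 1)(z - 2) / [(-2)·(-5)]
       = (z^2 - z - 2) / (10)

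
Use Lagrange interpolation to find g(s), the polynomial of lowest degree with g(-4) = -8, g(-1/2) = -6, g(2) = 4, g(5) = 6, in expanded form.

g(s) = -(272/2079)s^3 + (508/2079)s^2 + (8438/2079)s - 8416/2079

Build the Lagrange basis polynomials:
L_0(s) = (s + 1/2)(s - 2)(s - 5) / [-189] = -(1/189)s^3 + (13/378)s^2 - (13/378)s - 5/189
L_1(s) = (s + 4)(s - 2)(s - 5) / [385/8] = (8/385)s^3 - (24/385)s^2 - (144/385)s + 64/77
L_2(s) = (s + 4)(s + 1/2)(s - 5) / [-45] = -(1/45)s^3 + (1/90)s^2 + (41/90)s + 2/9
L_3(s) = (s + 4)(s + 1/2)(s - 2) / [297/2] = (2/297)s^3 + (5/297)s^2 - (14/297)s - 8/297
g(s) = (-8)·L_0 + (-6)·L_1 + 4·L_2 + 6·L_3
  (-8)·L_0(s) = (8/189)s^3 - (52/189)s^2 + (52/189)s + 40/189
  (-6)·L_1(s) = -(48/385)s^3 + (144/385)s^2 + (864/385)s - 384/77
  4·L_2(s) = -(4/45)s^3 + (2/45)s^2 + (82/45)s + 8/9
  6·L_3(s) = (4/99)s^3 + (10/99)s^2 - (28/99)s - 16/99
Adding term by term: -(272/2079)s^3 + (508/2079)s^2 + (8438/2079)s - 8416/2079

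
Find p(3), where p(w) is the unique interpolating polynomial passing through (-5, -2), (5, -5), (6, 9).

-126/5

Using Newton's divided-difference form:
p[-5,5] = (-5 - (-2)) / (5 - (-5)) = -3/10
p[5,6] = (9 - (-5)) / (6 - 5) = 14
p[-5,5,6] = (14 - (-3/10)) / (6 - (-5)) = 13/10
p(3) = -2 + (-3/10)·(8) + (13/10)·(8)·(-2) = -126/5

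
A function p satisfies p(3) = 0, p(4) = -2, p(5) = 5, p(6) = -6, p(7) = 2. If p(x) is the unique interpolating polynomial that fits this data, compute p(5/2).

485/16

Evaluate each Lagrange basis at x = 5/2:
L_0(5/2) = (-3/2)·(-5/2)·(-7/2)·(-9/2)/[(-1)·(-2)·(-3)·(-4)] = 315/128
L_1(5/2) = (-1/2)·(-5/2)·(-7/2)·(-9/2)/[(1)·(-1)·(-2)·(-3)] = -105/32
L_2(5/2) = (-1/2)·(-3/2)·(-7/2)·(-9/2)/[(2)·(1)·(-1)·(-2)] = 189/64
L_3(5/2) = (-1/2)·(-3/2)·(-5/2)·(-9/2)/[(3)·(2)·(1)·(-1)] = -45/32
L_4(5/2) = (-1/2)·(-3/2)·(-5/2)·(-7/2)/[(4)·(3)·(2)·(1)] = 35/128
Sum: 0 + (-2)·(-105/32) + 5·(189/64) + (-6)·(-45/32) + 2·(35/128) = 485/16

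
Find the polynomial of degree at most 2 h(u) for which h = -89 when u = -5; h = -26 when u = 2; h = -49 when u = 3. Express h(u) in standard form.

Build the Lagrange basis polynomials:
L_0(u) = (u - 2)(u - 3) / [56] = (1/56)u^2 - (5/56)u + 3/28
L_1(u) = (u + 5)(u - 3) / [-7] = -(1/7)u^2 - (2/7)u + 15/7
L_2(u) = (u + 5)(u - 2) / [8] = (1/8)u^2 + (3/8)u - 5/4
h(u) = (-89)·L_0 + (-26)·L_1 + (-49)·L_2
  (-89)·L_0(u) = -(89/56)u^2 + (445/56)u - 267/28
  (-26)·L_1(u) = (26/7)u^2 + (52/7)u - 390/7
  (-49)·L_2(u) = -(49/8)u^2 - (147/8)u + 245/4
Adding term by term: -4u^2 - 3u - 4

h(u) = -4u^2 - 3u - 4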